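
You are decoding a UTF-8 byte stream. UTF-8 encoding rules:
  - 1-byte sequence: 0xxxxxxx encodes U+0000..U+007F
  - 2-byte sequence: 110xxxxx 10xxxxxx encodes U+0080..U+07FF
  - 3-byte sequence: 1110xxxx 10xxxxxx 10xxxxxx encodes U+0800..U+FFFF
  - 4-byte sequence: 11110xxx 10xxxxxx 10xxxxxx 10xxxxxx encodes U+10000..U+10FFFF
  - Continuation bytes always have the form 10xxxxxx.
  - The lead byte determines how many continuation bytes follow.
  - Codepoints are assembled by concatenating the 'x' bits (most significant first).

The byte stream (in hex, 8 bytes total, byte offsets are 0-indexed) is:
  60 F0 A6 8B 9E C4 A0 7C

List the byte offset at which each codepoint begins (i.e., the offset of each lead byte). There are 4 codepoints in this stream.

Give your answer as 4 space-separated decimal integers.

Answer: 0 1 5 7

Derivation:
Byte[0]=60: 1-byte ASCII. cp=U+0060
Byte[1]=F0: 4-byte lead, need 3 cont bytes. acc=0x0
Byte[2]=A6: continuation. acc=(acc<<6)|0x26=0x26
Byte[3]=8B: continuation. acc=(acc<<6)|0x0B=0x98B
Byte[4]=9E: continuation. acc=(acc<<6)|0x1E=0x262DE
Completed: cp=U+262DE (starts at byte 1)
Byte[5]=C4: 2-byte lead, need 1 cont bytes. acc=0x4
Byte[6]=A0: continuation. acc=(acc<<6)|0x20=0x120
Completed: cp=U+0120 (starts at byte 5)
Byte[7]=7C: 1-byte ASCII. cp=U+007C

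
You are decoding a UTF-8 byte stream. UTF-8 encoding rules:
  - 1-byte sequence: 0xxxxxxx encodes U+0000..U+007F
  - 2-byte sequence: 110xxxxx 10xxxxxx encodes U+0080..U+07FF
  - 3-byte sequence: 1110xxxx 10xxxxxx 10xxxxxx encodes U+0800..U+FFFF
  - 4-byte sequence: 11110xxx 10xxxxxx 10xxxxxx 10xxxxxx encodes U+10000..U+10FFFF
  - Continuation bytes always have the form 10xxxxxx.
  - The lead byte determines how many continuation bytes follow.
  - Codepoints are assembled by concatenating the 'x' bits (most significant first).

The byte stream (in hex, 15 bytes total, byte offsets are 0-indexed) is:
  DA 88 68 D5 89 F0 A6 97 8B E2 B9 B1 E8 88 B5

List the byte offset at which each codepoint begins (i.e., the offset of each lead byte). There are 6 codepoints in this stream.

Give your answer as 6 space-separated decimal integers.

Byte[0]=DA: 2-byte lead, need 1 cont bytes. acc=0x1A
Byte[1]=88: continuation. acc=(acc<<6)|0x08=0x688
Completed: cp=U+0688 (starts at byte 0)
Byte[2]=68: 1-byte ASCII. cp=U+0068
Byte[3]=D5: 2-byte lead, need 1 cont bytes. acc=0x15
Byte[4]=89: continuation. acc=(acc<<6)|0x09=0x549
Completed: cp=U+0549 (starts at byte 3)
Byte[5]=F0: 4-byte lead, need 3 cont bytes. acc=0x0
Byte[6]=A6: continuation. acc=(acc<<6)|0x26=0x26
Byte[7]=97: continuation. acc=(acc<<6)|0x17=0x997
Byte[8]=8B: continuation. acc=(acc<<6)|0x0B=0x265CB
Completed: cp=U+265CB (starts at byte 5)
Byte[9]=E2: 3-byte lead, need 2 cont bytes. acc=0x2
Byte[10]=B9: continuation. acc=(acc<<6)|0x39=0xB9
Byte[11]=B1: continuation. acc=(acc<<6)|0x31=0x2E71
Completed: cp=U+2E71 (starts at byte 9)
Byte[12]=E8: 3-byte lead, need 2 cont bytes. acc=0x8
Byte[13]=88: continuation. acc=(acc<<6)|0x08=0x208
Byte[14]=B5: continuation. acc=(acc<<6)|0x35=0x8235
Completed: cp=U+8235 (starts at byte 12)

Answer: 0 2 3 5 9 12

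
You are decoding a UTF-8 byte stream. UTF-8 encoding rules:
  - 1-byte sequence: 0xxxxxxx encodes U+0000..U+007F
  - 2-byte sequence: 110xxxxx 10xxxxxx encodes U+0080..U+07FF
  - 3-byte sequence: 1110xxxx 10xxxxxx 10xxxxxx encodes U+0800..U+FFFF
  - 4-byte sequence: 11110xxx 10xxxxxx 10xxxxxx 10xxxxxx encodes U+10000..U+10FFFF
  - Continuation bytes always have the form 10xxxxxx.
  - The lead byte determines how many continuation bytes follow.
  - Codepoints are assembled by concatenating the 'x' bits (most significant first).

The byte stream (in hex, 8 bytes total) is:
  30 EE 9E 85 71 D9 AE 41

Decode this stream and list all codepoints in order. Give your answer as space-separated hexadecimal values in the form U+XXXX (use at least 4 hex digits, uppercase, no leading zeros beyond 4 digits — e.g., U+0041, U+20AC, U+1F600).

Answer: U+0030 U+E785 U+0071 U+066E U+0041

Derivation:
Byte[0]=30: 1-byte ASCII. cp=U+0030
Byte[1]=EE: 3-byte lead, need 2 cont bytes. acc=0xE
Byte[2]=9E: continuation. acc=(acc<<6)|0x1E=0x39E
Byte[3]=85: continuation. acc=(acc<<6)|0x05=0xE785
Completed: cp=U+E785 (starts at byte 1)
Byte[4]=71: 1-byte ASCII. cp=U+0071
Byte[5]=D9: 2-byte lead, need 1 cont bytes. acc=0x19
Byte[6]=AE: continuation. acc=(acc<<6)|0x2E=0x66E
Completed: cp=U+066E (starts at byte 5)
Byte[7]=41: 1-byte ASCII. cp=U+0041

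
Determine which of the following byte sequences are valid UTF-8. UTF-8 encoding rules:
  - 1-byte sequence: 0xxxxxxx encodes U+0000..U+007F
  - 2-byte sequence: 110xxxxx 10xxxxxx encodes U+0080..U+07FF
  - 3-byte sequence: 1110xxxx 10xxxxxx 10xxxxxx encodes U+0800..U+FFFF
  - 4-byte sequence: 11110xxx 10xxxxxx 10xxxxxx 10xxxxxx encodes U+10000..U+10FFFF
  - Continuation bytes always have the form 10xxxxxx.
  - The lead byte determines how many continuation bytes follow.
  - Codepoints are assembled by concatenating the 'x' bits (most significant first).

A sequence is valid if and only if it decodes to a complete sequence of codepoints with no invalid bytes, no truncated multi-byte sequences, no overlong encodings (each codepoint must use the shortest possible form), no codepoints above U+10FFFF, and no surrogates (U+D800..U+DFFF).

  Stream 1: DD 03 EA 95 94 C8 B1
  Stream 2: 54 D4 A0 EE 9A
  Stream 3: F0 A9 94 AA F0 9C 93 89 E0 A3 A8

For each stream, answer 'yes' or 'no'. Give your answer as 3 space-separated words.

Stream 1: error at byte offset 1. INVALID
Stream 2: error at byte offset 5. INVALID
Stream 3: decodes cleanly. VALID

Answer: no no yes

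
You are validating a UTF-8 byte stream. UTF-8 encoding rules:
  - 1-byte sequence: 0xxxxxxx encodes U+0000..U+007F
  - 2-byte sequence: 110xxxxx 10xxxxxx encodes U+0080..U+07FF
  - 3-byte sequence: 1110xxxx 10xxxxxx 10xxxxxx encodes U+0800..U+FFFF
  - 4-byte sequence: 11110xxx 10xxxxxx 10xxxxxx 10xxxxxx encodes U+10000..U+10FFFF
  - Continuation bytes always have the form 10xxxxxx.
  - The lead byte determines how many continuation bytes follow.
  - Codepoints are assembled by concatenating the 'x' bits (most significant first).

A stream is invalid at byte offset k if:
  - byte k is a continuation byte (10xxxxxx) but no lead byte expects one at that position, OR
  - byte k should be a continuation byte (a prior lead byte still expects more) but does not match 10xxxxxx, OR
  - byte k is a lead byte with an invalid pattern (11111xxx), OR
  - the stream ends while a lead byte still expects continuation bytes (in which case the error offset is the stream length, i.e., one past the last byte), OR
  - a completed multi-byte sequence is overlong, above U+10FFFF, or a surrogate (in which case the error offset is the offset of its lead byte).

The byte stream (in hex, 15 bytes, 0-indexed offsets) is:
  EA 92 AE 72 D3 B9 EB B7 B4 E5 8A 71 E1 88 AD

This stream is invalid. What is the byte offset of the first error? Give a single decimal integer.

Answer: 11

Derivation:
Byte[0]=EA: 3-byte lead, need 2 cont bytes. acc=0xA
Byte[1]=92: continuation. acc=(acc<<6)|0x12=0x292
Byte[2]=AE: continuation. acc=(acc<<6)|0x2E=0xA4AE
Completed: cp=U+A4AE (starts at byte 0)
Byte[3]=72: 1-byte ASCII. cp=U+0072
Byte[4]=D3: 2-byte lead, need 1 cont bytes. acc=0x13
Byte[5]=B9: continuation. acc=(acc<<6)|0x39=0x4F9
Completed: cp=U+04F9 (starts at byte 4)
Byte[6]=EB: 3-byte lead, need 2 cont bytes. acc=0xB
Byte[7]=B7: continuation. acc=(acc<<6)|0x37=0x2F7
Byte[8]=B4: continuation. acc=(acc<<6)|0x34=0xBDF4
Completed: cp=U+BDF4 (starts at byte 6)
Byte[9]=E5: 3-byte lead, need 2 cont bytes. acc=0x5
Byte[10]=8A: continuation. acc=(acc<<6)|0x0A=0x14A
Byte[11]=71: expected 10xxxxxx continuation. INVALID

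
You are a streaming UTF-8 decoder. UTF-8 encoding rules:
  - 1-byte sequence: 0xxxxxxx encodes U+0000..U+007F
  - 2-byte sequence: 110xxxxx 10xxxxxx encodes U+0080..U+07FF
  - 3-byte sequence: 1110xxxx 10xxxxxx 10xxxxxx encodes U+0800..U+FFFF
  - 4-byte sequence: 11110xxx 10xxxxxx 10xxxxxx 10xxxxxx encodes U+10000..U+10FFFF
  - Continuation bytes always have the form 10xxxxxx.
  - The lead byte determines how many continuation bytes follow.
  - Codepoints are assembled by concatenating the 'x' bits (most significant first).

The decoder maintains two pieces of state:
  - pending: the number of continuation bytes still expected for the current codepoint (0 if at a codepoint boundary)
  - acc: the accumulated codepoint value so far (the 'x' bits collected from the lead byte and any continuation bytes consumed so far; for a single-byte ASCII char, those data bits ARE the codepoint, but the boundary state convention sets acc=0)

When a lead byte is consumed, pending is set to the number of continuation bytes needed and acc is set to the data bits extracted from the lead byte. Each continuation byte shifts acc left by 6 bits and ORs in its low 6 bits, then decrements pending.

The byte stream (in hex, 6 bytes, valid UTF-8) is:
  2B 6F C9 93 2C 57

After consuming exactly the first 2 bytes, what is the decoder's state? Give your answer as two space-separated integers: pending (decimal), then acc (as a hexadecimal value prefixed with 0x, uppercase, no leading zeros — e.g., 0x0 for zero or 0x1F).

Answer: 0 0x0

Derivation:
Byte[0]=2B: 1-byte. pending=0, acc=0x0
Byte[1]=6F: 1-byte. pending=0, acc=0x0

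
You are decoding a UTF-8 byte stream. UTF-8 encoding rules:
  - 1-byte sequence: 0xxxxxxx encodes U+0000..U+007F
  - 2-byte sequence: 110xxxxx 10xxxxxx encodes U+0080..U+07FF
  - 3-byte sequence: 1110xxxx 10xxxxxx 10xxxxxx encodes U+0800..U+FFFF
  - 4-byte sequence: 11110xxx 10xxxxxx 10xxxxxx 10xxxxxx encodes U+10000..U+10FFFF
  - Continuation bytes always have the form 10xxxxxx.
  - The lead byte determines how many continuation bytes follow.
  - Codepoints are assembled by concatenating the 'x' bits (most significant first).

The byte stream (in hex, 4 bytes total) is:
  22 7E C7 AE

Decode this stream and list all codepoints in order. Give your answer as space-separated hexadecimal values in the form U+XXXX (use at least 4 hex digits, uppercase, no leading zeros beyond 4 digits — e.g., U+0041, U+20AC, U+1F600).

Byte[0]=22: 1-byte ASCII. cp=U+0022
Byte[1]=7E: 1-byte ASCII. cp=U+007E
Byte[2]=C7: 2-byte lead, need 1 cont bytes. acc=0x7
Byte[3]=AE: continuation. acc=(acc<<6)|0x2E=0x1EE
Completed: cp=U+01EE (starts at byte 2)

Answer: U+0022 U+007E U+01EE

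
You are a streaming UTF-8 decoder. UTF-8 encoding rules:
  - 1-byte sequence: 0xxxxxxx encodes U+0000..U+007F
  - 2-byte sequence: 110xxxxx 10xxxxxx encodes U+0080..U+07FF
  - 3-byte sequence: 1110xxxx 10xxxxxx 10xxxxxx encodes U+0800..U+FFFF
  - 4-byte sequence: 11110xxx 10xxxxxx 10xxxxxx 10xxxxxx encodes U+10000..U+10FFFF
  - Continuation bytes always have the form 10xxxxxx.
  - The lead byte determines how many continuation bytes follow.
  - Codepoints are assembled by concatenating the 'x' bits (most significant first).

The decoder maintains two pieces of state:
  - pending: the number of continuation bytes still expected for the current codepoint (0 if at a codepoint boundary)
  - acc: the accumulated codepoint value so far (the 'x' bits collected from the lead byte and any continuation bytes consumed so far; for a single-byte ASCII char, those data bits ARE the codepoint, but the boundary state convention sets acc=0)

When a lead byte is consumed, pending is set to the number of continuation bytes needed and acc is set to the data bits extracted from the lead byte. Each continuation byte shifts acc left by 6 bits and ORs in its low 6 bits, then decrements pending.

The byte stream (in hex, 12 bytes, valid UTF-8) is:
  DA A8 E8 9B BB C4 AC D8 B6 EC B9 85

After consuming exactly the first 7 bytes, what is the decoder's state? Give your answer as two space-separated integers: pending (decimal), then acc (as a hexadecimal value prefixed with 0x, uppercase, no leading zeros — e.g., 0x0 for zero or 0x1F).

Answer: 0 0x12C

Derivation:
Byte[0]=DA: 2-byte lead. pending=1, acc=0x1A
Byte[1]=A8: continuation. acc=(acc<<6)|0x28=0x6A8, pending=0
Byte[2]=E8: 3-byte lead. pending=2, acc=0x8
Byte[3]=9B: continuation. acc=(acc<<6)|0x1B=0x21B, pending=1
Byte[4]=BB: continuation. acc=(acc<<6)|0x3B=0x86FB, pending=0
Byte[5]=C4: 2-byte lead. pending=1, acc=0x4
Byte[6]=AC: continuation. acc=(acc<<6)|0x2C=0x12C, pending=0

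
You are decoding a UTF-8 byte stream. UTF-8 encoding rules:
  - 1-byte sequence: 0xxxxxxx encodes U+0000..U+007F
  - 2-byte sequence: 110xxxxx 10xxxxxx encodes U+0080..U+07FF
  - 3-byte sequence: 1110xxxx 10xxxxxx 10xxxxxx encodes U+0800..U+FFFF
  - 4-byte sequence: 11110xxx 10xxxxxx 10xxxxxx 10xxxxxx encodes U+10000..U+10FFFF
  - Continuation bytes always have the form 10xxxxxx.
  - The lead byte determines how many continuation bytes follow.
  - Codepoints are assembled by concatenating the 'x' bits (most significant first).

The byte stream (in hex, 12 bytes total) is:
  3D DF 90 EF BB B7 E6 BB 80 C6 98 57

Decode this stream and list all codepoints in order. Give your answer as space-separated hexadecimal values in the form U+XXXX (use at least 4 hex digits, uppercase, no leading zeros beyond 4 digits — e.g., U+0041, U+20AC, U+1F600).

Byte[0]=3D: 1-byte ASCII. cp=U+003D
Byte[1]=DF: 2-byte lead, need 1 cont bytes. acc=0x1F
Byte[2]=90: continuation. acc=(acc<<6)|0x10=0x7D0
Completed: cp=U+07D0 (starts at byte 1)
Byte[3]=EF: 3-byte lead, need 2 cont bytes. acc=0xF
Byte[4]=BB: continuation. acc=(acc<<6)|0x3B=0x3FB
Byte[5]=B7: continuation. acc=(acc<<6)|0x37=0xFEF7
Completed: cp=U+FEF7 (starts at byte 3)
Byte[6]=E6: 3-byte lead, need 2 cont bytes. acc=0x6
Byte[7]=BB: continuation. acc=(acc<<6)|0x3B=0x1BB
Byte[8]=80: continuation. acc=(acc<<6)|0x00=0x6EC0
Completed: cp=U+6EC0 (starts at byte 6)
Byte[9]=C6: 2-byte lead, need 1 cont bytes. acc=0x6
Byte[10]=98: continuation. acc=(acc<<6)|0x18=0x198
Completed: cp=U+0198 (starts at byte 9)
Byte[11]=57: 1-byte ASCII. cp=U+0057

Answer: U+003D U+07D0 U+FEF7 U+6EC0 U+0198 U+0057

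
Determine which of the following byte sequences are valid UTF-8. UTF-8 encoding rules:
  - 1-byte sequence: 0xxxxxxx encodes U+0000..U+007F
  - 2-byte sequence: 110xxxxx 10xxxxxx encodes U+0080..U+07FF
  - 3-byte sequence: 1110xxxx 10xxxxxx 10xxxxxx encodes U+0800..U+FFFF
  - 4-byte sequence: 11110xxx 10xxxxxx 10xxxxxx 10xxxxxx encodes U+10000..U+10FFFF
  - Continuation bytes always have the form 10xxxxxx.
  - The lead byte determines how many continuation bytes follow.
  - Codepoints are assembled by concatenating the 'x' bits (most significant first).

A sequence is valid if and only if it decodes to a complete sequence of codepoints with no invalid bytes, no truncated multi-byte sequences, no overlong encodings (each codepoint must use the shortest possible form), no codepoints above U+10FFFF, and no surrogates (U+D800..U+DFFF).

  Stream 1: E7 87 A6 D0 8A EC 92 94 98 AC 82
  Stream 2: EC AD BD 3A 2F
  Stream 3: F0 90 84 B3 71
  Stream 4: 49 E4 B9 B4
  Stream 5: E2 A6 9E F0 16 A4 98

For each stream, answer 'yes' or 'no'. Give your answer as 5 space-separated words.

Stream 1: error at byte offset 8. INVALID
Stream 2: decodes cleanly. VALID
Stream 3: decodes cleanly. VALID
Stream 4: decodes cleanly. VALID
Stream 5: error at byte offset 4. INVALID

Answer: no yes yes yes no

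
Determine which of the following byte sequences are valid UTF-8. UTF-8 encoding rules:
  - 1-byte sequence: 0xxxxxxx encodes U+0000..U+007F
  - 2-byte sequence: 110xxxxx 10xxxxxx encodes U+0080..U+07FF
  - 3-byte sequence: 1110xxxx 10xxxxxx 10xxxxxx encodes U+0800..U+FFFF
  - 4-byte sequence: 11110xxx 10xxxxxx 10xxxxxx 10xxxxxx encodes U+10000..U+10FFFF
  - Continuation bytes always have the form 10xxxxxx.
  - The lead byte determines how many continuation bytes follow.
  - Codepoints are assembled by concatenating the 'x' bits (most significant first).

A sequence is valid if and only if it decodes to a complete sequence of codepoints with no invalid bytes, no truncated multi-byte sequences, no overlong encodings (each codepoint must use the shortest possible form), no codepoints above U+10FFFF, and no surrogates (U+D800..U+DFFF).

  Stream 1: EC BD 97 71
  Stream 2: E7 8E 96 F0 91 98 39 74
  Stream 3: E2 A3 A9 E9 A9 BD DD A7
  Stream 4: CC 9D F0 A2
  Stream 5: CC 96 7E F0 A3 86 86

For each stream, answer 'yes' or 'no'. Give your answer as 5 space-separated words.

Answer: yes no yes no yes

Derivation:
Stream 1: decodes cleanly. VALID
Stream 2: error at byte offset 6. INVALID
Stream 3: decodes cleanly. VALID
Stream 4: error at byte offset 4. INVALID
Stream 5: decodes cleanly. VALID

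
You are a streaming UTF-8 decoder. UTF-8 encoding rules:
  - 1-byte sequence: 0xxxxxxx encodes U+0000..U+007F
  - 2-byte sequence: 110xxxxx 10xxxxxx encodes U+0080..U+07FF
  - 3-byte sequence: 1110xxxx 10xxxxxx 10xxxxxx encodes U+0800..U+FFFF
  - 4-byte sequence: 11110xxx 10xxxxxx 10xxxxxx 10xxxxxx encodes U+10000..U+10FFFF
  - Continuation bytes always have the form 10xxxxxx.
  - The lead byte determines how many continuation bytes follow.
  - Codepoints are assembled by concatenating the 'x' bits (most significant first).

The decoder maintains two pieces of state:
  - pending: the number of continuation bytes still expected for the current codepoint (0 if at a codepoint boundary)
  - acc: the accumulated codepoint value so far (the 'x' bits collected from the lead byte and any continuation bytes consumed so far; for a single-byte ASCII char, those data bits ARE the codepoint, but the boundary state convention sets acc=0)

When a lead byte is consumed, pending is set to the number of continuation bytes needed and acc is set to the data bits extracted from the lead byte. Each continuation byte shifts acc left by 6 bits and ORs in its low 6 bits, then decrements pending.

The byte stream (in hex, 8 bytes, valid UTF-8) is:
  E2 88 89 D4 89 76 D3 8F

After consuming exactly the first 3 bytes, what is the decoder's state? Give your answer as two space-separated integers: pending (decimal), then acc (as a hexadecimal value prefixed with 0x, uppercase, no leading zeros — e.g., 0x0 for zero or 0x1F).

Byte[0]=E2: 3-byte lead. pending=2, acc=0x2
Byte[1]=88: continuation. acc=(acc<<6)|0x08=0x88, pending=1
Byte[2]=89: continuation. acc=(acc<<6)|0x09=0x2209, pending=0

Answer: 0 0x2209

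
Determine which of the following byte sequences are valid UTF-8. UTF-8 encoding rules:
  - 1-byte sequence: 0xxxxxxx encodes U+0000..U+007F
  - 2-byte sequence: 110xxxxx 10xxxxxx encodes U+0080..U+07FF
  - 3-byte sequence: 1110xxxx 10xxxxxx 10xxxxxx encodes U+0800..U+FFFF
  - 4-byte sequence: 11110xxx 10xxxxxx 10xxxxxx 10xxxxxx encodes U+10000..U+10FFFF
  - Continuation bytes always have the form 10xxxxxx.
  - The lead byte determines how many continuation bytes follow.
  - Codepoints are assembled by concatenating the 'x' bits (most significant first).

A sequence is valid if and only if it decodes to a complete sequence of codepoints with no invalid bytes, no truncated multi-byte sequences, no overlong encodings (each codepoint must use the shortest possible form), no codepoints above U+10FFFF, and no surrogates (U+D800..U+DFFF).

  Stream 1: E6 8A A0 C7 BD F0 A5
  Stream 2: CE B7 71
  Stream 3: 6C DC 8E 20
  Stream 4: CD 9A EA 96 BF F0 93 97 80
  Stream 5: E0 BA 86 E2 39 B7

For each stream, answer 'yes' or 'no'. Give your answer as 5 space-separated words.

Stream 1: error at byte offset 7. INVALID
Stream 2: decodes cleanly. VALID
Stream 3: decodes cleanly. VALID
Stream 4: decodes cleanly. VALID
Stream 5: error at byte offset 4. INVALID

Answer: no yes yes yes no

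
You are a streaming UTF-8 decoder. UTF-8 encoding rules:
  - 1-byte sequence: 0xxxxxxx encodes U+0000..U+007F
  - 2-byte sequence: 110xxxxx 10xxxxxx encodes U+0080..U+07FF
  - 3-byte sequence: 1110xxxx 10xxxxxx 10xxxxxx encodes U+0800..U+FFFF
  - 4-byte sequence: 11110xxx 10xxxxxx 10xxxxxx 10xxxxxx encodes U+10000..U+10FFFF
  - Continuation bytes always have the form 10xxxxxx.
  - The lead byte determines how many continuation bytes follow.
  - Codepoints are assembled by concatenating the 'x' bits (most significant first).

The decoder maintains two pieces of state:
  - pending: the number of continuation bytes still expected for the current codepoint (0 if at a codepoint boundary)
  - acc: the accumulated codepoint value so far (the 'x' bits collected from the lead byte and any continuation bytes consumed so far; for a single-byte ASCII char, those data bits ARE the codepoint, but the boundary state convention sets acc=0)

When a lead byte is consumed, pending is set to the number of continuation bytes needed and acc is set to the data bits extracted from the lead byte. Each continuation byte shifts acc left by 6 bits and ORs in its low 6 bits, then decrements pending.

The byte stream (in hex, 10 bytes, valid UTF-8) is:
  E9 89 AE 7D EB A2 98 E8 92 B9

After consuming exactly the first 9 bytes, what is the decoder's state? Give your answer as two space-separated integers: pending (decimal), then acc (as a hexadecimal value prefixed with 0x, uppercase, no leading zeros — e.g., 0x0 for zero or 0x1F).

Answer: 1 0x212

Derivation:
Byte[0]=E9: 3-byte lead. pending=2, acc=0x9
Byte[1]=89: continuation. acc=(acc<<6)|0x09=0x249, pending=1
Byte[2]=AE: continuation. acc=(acc<<6)|0x2E=0x926E, pending=0
Byte[3]=7D: 1-byte. pending=0, acc=0x0
Byte[4]=EB: 3-byte lead. pending=2, acc=0xB
Byte[5]=A2: continuation. acc=(acc<<6)|0x22=0x2E2, pending=1
Byte[6]=98: continuation. acc=(acc<<6)|0x18=0xB898, pending=0
Byte[7]=E8: 3-byte lead. pending=2, acc=0x8
Byte[8]=92: continuation. acc=(acc<<6)|0x12=0x212, pending=1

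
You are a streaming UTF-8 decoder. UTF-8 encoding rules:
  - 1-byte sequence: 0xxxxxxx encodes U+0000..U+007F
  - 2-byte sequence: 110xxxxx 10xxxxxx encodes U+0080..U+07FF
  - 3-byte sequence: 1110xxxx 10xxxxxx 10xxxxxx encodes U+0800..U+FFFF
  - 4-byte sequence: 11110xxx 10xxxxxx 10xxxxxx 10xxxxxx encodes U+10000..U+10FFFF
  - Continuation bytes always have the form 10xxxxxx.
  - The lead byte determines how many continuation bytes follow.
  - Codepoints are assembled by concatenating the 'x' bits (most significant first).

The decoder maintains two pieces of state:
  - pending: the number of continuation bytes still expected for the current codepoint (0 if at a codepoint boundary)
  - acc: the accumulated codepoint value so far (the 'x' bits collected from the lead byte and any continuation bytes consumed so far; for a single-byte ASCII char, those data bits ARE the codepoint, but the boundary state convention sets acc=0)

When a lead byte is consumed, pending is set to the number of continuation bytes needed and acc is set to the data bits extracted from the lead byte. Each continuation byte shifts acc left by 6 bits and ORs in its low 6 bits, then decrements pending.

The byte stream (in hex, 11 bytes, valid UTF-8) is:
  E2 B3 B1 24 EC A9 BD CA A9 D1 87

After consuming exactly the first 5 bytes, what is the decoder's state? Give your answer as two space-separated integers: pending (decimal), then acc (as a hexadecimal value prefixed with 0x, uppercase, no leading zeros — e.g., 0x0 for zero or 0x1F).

Byte[0]=E2: 3-byte lead. pending=2, acc=0x2
Byte[1]=B3: continuation. acc=(acc<<6)|0x33=0xB3, pending=1
Byte[2]=B1: continuation. acc=(acc<<6)|0x31=0x2CF1, pending=0
Byte[3]=24: 1-byte. pending=0, acc=0x0
Byte[4]=EC: 3-byte lead. pending=2, acc=0xC

Answer: 2 0xC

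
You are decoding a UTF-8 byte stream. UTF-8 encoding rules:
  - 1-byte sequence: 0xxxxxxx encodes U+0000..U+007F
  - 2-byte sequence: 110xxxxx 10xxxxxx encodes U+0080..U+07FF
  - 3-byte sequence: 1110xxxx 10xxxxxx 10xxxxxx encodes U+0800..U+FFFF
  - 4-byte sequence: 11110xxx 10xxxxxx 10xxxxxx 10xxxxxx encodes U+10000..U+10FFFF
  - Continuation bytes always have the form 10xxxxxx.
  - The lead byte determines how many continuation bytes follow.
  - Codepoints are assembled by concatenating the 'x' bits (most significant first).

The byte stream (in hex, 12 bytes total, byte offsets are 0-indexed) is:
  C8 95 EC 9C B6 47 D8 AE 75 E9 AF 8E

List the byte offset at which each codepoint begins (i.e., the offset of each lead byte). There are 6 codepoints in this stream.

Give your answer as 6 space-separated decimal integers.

Byte[0]=C8: 2-byte lead, need 1 cont bytes. acc=0x8
Byte[1]=95: continuation. acc=(acc<<6)|0x15=0x215
Completed: cp=U+0215 (starts at byte 0)
Byte[2]=EC: 3-byte lead, need 2 cont bytes. acc=0xC
Byte[3]=9C: continuation. acc=(acc<<6)|0x1C=0x31C
Byte[4]=B6: continuation. acc=(acc<<6)|0x36=0xC736
Completed: cp=U+C736 (starts at byte 2)
Byte[5]=47: 1-byte ASCII. cp=U+0047
Byte[6]=D8: 2-byte lead, need 1 cont bytes. acc=0x18
Byte[7]=AE: continuation. acc=(acc<<6)|0x2E=0x62E
Completed: cp=U+062E (starts at byte 6)
Byte[8]=75: 1-byte ASCII. cp=U+0075
Byte[9]=E9: 3-byte lead, need 2 cont bytes. acc=0x9
Byte[10]=AF: continuation. acc=(acc<<6)|0x2F=0x26F
Byte[11]=8E: continuation. acc=(acc<<6)|0x0E=0x9BCE
Completed: cp=U+9BCE (starts at byte 9)

Answer: 0 2 5 6 8 9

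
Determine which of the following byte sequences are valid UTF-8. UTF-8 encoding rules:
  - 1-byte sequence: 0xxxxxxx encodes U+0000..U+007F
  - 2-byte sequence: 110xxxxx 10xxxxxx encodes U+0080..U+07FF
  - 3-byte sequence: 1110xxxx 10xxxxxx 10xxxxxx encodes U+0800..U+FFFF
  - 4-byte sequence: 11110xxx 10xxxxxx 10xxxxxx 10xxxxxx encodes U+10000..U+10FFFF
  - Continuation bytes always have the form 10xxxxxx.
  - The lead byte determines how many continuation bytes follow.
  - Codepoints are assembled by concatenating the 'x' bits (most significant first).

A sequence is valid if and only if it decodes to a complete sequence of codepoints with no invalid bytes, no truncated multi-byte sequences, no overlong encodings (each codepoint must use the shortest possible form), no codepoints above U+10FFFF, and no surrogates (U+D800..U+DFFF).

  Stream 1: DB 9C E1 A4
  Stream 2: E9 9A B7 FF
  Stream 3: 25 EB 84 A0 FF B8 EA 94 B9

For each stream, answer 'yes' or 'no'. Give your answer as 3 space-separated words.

Stream 1: error at byte offset 4. INVALID
Stream 2: error at byte offset 3. INVALID
Stream 3: error at byte offset 4. INVALID

Answer: no no no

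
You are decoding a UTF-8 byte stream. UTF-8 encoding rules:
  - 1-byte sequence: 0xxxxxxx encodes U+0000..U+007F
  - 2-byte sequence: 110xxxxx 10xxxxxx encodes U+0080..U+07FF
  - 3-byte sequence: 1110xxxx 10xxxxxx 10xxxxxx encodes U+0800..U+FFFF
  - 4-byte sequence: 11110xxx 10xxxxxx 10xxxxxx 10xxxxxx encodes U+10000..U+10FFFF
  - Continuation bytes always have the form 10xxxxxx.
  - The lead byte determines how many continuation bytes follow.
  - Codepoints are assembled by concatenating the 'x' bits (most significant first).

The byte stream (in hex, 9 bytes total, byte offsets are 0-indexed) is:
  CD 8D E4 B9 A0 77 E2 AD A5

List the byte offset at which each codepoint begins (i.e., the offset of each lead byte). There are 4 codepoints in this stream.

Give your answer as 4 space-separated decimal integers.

Answer: 0 2 5 6

Derivation:
Byte[0]=CD: 2-byte lead, need 1 cont bytes. acc=0xD
Byte[1]=8D: continuation. acc=(acc<<6)|0x0D=0x34D
Completed: cp=U+034D (starts at byte 0)
Byte[2]=E4: 3-byte lead, need 2 cont bytes. acc=0x4
Byte[3]=B9: continuation. acc=(acc<<6)|0x39=0x139
Byte[4]=A0: continuation. acc=(acc<<6)|0x20=0x4E60
Completed: cp=U+4E60 (starts at byte 2)
Byte[5]=77: 1-byte ASCII. cp=U+0077
Byte[6]=E2: 3-byte lead, need 2 cont bytes. acc=0x2
Byte[7]=AD: continuation. acc=(acc<<6)|0x2D=0xAD
Byte[8]=A5: continuation. acc=(acc<<6)|0x25=0x2B65
Completed: cp=U+2B65 (starts at byte 6)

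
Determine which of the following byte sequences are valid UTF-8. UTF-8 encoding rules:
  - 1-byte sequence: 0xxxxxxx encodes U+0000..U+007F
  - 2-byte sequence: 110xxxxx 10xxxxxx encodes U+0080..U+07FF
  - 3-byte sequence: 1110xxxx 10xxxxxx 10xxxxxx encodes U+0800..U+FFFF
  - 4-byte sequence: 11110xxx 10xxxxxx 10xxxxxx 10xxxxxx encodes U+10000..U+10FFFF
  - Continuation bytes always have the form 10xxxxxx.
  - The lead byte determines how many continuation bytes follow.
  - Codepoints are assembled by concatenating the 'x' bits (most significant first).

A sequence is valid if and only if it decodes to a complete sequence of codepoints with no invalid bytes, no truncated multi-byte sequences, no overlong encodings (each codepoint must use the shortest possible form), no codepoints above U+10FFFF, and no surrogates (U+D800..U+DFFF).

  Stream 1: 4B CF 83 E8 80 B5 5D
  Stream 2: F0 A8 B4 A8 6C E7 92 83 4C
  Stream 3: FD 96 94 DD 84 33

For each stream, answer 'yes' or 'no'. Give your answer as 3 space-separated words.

Stream 1: decodes cleanly. VALID
Stream 2: decodes cleanly. VALID
Stream 3: error at byte offset 0. INVALID

Answer: yes yes no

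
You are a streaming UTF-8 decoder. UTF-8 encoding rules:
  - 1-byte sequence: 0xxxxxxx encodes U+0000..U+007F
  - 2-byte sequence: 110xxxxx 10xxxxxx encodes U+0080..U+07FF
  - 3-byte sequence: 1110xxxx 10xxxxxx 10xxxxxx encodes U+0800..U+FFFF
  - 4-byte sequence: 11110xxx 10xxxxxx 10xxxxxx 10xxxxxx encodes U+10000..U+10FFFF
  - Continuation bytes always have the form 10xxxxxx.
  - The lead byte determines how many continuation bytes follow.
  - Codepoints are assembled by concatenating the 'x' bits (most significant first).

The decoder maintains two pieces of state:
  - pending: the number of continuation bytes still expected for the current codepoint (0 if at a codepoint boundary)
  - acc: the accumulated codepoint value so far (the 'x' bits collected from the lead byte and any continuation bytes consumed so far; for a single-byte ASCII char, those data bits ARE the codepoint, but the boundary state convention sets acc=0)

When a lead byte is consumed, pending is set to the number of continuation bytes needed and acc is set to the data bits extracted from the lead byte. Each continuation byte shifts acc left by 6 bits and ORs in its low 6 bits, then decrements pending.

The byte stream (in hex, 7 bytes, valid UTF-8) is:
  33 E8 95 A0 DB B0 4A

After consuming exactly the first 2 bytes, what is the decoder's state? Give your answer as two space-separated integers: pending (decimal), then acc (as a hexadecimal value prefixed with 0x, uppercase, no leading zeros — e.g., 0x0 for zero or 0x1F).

Answer: 2 0x8

Derivation:
Byte[0]=33: 1-byte. pending=0, acc=0x0
Byte[1]=E8: 3-byte lead. pending=2, acc=0x8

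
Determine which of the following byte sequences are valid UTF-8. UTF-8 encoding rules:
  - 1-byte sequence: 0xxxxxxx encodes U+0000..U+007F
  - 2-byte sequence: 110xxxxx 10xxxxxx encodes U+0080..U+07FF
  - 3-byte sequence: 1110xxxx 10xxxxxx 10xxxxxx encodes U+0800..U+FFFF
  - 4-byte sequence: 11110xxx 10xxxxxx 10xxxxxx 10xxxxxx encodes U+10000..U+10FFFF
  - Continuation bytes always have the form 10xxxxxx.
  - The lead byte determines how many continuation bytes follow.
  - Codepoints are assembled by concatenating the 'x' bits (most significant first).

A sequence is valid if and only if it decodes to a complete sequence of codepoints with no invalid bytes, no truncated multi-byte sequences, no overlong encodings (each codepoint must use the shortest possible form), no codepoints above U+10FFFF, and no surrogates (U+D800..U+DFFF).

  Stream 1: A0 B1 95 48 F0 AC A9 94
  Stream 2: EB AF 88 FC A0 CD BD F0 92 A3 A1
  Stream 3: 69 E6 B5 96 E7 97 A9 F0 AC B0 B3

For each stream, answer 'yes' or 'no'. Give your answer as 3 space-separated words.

Stream 1: error at byte offset 0. INVALID
Stream 2: error at byte offset 3. INVALID
Stream 3: decodes cleanly. VALID

Answer: no no yes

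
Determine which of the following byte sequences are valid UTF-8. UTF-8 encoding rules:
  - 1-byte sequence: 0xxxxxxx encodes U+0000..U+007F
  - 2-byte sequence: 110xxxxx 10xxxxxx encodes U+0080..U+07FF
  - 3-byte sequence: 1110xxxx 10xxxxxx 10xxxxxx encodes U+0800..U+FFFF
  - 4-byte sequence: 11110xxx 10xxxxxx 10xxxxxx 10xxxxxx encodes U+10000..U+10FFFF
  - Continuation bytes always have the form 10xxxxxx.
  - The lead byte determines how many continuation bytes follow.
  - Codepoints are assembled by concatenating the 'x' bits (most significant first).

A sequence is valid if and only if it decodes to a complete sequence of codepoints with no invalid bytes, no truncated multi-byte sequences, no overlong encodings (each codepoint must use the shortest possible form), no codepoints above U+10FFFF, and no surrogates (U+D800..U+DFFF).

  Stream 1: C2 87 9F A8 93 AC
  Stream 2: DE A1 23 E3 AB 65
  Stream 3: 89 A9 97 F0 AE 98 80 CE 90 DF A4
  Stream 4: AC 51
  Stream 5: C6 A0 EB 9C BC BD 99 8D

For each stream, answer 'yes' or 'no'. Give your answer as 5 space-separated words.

Answer: no no no no no

Derivation:
Stream 1: error at byte offset 2. INVALID
Stream 2: error at byte offset 5. INVALID
Stream 3: error at byte offset 0. INVALID
Stream 4: error at byte offset 0. INVALID
Stream 5: error at byte offset 5. INVALID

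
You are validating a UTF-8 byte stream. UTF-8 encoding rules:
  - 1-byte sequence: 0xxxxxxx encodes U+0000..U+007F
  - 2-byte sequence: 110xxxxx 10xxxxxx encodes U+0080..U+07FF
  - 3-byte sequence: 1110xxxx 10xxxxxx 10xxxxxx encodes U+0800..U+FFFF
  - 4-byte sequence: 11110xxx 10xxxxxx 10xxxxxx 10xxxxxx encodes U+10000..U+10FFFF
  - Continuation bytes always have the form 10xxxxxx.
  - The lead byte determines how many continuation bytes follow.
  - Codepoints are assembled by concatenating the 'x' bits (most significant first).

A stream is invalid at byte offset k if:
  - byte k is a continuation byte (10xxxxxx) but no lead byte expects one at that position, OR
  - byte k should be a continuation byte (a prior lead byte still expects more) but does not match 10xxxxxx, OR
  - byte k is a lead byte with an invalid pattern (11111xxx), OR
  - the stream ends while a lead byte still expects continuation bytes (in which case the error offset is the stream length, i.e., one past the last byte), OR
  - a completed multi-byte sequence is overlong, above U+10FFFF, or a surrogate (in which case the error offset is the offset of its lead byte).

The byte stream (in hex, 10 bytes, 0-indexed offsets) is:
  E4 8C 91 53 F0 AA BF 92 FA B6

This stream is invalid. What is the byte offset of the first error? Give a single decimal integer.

Answer: 8

Derivation:
Byte[0]=E4: 3-byte lead, need 2 cont bytes. acc=0x4
Byte[1]=8C: continuation. acc=(acc<<6)|0x0C=0x10C
Byte[2]=91: continuation. acc=(acc<<6)|0x11=0x4311
Completed: cp=U+4311 (starts at byte 0)
Byte[3]=53: 1-byte ASCII. cp=U+0053
Byte[4]=F0: 4-byte lead, need 3 cont bytes. acc=0x0
Byte[5]=AA: continuation. acc=(acc<<6)|0x2A=0x2A
Byte[6]=BF: continuation. acc=(acc<<6)|0x3F=0xABF
Byte[7]=92: continuation. acc=(acc<<6)|0x12=0x2AFD2
Completed: cp=U+2AFD2 (starts at byte 4)
Byte[8]=FA: INVALID lead byte (not 0xxx/110x/1110/11110)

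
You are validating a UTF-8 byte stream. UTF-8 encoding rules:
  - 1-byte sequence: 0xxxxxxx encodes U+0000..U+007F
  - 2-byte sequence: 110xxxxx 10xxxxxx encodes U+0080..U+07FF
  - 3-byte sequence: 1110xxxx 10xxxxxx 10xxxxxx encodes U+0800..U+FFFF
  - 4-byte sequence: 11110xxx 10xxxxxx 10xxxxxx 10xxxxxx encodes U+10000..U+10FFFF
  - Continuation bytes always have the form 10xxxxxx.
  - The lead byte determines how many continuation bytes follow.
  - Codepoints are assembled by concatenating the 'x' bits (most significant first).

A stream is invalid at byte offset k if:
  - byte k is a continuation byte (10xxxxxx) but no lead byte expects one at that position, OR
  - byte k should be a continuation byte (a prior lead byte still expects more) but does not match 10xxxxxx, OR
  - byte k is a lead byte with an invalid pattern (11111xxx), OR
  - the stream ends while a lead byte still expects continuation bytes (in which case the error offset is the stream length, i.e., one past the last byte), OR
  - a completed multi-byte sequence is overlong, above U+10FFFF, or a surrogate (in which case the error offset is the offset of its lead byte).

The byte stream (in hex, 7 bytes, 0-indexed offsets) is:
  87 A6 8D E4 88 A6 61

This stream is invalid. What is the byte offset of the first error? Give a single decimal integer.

Answer: 0

Derivation:
Byte[0]=87: INVALID lead byte (not 0xxx/110x/1110/11110)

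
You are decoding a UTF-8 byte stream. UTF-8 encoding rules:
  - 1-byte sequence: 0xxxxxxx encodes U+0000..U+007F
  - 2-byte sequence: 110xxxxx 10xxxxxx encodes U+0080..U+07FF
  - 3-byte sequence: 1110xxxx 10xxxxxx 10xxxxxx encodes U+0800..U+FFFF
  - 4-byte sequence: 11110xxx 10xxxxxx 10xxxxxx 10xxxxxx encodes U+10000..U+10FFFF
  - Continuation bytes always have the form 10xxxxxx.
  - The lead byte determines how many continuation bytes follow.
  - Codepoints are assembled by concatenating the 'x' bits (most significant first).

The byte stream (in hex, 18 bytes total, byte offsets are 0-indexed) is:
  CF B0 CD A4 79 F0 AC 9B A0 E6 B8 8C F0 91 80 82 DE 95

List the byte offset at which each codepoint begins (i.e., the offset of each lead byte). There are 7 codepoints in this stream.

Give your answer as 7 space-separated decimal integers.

Answer: 0 2 4 5 9 12 16

Derivation:
Byte[0]=CF: 2-byte lead, need 1 cont bytes. acc=0xF
Byte[1]=B0: continuation. acc=(acc<<6)|0x30=0x3F0
Completed: cp=U+03F0 (starts at byte 0)
Byte[2]=CD: 2-byte lead, need 1 cont bytes. acc=0xD
Byte[3]=A4: continuation. acc=(acc<<6)|0x24=0x364
Completed: cp=U+0364 (starts at byte 2)
Byte[4]=79: 1-byte ASCII. cp=U+0079
Byte[5]=F0: 4-byte lead, need 3 cont bytes. acc=0x0
Byte[6]=AC: continuation. acc=(acc<<6)|0x2C=0x2C
Byte[7]=9B: continuation. acc=(acc<<6)|0x1B=0xB1B
Byte[8]=A0: continuation. acc=(acc<<6)|0x20=0x2C6E0
Completed: cp=U+2C6E0 (starts at byte 5)
Byte[9]=E6: 3-byte lead, need 2 cont bytes. acc=0x6
Byte[10]=B8: continuation. acc=(acc<<6)|0x38=0x1B8
Byte[11]=8C: continuation. acc=(acc<<6)|0x0C=0x6E0C
Completed: cp=U+6E0C (starts at byte 9)
Byte[12]=F0: 4-byte lead, need 3 cont bytes. acc=0x0
Byte[13]=91: continuation. acc=(acc<<6)|0x11=0x11
Byte[14]=80: continuation. acc=(acc<<6)|0x00=0x440
Byte[15]=82: continuation. acc=(acc<<6)|0x02=0x11002
Completed: cp=U+11002 (starts at byte 12)
Byte[16]=DE: 2-byte lead, need 1 cont bytes. acc=0x1E
Byte[17]=95: continuation. acc=(acc<<6)|0x15=0x795
Completed: cp=U+0795 (starts at byte 16)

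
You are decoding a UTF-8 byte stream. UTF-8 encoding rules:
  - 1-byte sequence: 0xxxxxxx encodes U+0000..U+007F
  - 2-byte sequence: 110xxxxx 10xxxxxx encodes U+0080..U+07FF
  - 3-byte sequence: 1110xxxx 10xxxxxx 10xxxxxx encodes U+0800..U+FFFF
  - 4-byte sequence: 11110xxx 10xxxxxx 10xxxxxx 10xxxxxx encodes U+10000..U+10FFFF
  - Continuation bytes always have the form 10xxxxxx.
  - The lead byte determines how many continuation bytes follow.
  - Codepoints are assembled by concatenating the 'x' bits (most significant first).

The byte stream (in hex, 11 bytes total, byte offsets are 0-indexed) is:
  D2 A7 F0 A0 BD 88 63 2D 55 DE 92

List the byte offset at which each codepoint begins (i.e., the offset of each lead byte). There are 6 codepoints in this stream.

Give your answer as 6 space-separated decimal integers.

Byte[0]=D2: 2-byte lead, need 1 cont bytes. acc=0x12
Byte[1]=A7: continuation. acc=(acc<<6)|0x27=0x4A7
Completed: cp=U+04A7 (starts at byte 0)
Byte[2]=F0: 4-byte lead, need 3 cont bytes. acc=0x0
Byte[3]=A0: continuation. acc=(acc<<6)|0x20=0x20
Byte[4]=BD: continuation. acc=(acc<<6)|0x3D=0x83D
Byte[5]=88: continuation. acc=(acc<<6)|0x08=0x20F48
Completed: cp=U+20F48 (starts at byte 2)
Byte[6]=63: 1-byte ASCII. cp=U+0063
Byte[7]=2D: 1-byte ASCII. cp=U+002D
Byte[8]=55: 1-byte ASCII. cp=U+0055
Byte[9]=DE: 2-byte lead, need 1 cont bytes. acc=0x1E
Byte[10]=92: continuation. acc=(acc<<6)|0x12=0x792
Completed: cp=U+0792 (starts at byte 9)

Answer: 0 2 6 7 8 9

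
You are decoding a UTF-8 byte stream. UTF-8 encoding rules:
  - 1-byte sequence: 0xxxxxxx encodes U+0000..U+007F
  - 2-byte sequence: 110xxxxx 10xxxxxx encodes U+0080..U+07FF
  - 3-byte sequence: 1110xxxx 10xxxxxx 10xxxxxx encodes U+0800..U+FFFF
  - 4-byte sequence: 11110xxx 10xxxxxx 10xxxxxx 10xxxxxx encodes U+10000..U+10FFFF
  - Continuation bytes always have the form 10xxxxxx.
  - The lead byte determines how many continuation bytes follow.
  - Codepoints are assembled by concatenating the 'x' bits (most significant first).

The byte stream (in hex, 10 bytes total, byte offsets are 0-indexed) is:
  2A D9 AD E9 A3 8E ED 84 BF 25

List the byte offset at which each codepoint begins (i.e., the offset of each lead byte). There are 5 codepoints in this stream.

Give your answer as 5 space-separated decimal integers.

Byte[0]=2A: 1-byte ASCII. cp=U+002A
Byte[1]=D9: 2-byte lead, need 1 cont bytes. acc=0x19
Byte[2]=AD: continuation. acc=(acc<<6)|0x2D=0x66D
Completed: cp=U+066D (starts at byte 1)
Byte[3]=E9: 3-byte lead, need 2 cont bytes. acc=0x9
Byte[4]=A3: continuation. acc=(acc<<6)|0x23=0x263
Byte[5]=8E: continuation. acc=(acc<<6)|0x0E=0x98CE
Completed: cp=U+98CE (starts at byte 3)
Byte[6]=ED: 3-byte lead, need 2 cont bytes. acc=0xD
Byte[7]=84: continuation. acc=(acc<<6)|0x04=0x344
Byte[8]=BF: continuation. acc=(acc<<6)|0x3F=0xD13F
Completed: cp=U+D13F (starts at byte 6)
Byte[9]=25: 1-byte ASCII. cp=U+0025

Answer: 0 1 3 6 9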